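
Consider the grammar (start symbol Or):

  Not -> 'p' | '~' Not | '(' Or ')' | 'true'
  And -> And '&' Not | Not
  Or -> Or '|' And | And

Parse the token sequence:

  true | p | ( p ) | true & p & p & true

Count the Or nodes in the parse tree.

5

[Or [Or [Or [Or [And [Not true]]] | [And [Not p]]] | [And [Not ( [Or [And [Not p]]] )]]] | [And [And [And [And [Not true]] & [Not p]] & [Not p]] & [Not true]]]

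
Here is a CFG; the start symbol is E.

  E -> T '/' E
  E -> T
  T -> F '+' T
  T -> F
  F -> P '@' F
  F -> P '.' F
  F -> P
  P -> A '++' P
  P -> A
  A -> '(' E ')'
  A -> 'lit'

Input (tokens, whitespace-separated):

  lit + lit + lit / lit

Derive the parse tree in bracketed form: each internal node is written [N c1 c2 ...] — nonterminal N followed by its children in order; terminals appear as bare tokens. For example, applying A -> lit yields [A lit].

[E [T [F [P [A lit]]] + [T [F [P [A lit]]] + [T [F [P [A lit]]]]]] / [E [T [F [P [A lit]]]]]]

E
T / E
F + T / E
P + T / E
A + T / E
lit + T / E
lit + F + T / E
lit + P + T / E
lit + A + T / E
lit + lit + T / E
lit + lit + F / E
lit + lit + P / E
lit + lit + A / E
lit + lit + lit / E
lit + lit + lit / T
lit + lit + lit / F
lit + lit + lit / P
lit + lit + lit / A
lit + lit + lit / lit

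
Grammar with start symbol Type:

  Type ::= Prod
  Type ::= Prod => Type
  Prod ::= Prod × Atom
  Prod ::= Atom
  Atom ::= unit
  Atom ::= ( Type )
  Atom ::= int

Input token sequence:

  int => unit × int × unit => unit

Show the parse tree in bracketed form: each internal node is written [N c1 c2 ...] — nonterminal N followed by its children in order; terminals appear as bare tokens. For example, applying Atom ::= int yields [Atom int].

Type
Prod => Type
Atom => Type
int => Type
int => Prod => Type
int => Prod × Atom => Type
int => Prod × Atom × Atom => Type
int => Atom × Atom × Atom => Type
int => unit × Atom × Atom => Type
int => unit × int × Atom => Type
int => unit × int × unit => Type
int => unit × int × unit => Prod
int => unit × int × unit => Atom
int => unit × int × unit => unit

[Type [Prod [Atom int]] => [Type [Prod [Prod [Prod [Atom unit]] × [Atom int]] × [Atom unit]] => [Type [Prod [Atom unit]]]]]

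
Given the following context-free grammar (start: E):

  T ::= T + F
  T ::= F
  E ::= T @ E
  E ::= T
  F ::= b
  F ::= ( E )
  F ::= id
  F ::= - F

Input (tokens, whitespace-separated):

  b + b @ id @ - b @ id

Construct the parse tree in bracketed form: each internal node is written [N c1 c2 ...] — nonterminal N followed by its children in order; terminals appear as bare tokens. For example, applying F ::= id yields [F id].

E
T @ E
T + F @ E
F + F @ E
b + F @ E
b + b @ E
b + b @ T @ E
b + b @ F @ E
b + b @ id @ E
b + b @ id @ T @ E
b + b @ id @ F @ E
b + b @ id @ - F @ E
b + b @ id @ - b @ E
b + b @ id @ - b @ T
b + b @ id @ - b @ F
b + b @ id @ - b @ id

[E [T [T [F b]] + [F b]] @ [E [T [F id]] @ [E [T [F - [F b]]] @ [E [T [F id]]]]]]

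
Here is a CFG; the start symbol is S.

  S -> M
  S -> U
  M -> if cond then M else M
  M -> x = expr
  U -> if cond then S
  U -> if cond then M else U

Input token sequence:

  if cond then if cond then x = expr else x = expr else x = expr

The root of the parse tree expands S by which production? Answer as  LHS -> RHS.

S -> M

[S [M if cond then [M if cond then [M x = expr] else [M x = expr]] else [M x = expr]]]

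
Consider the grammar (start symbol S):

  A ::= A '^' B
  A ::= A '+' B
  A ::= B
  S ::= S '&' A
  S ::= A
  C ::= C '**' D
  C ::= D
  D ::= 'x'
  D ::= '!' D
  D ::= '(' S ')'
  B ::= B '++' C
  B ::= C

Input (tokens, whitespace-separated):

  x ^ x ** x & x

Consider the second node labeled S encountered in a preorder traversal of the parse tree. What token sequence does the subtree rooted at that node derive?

[S [S [A [A [B [C [D x]]]] ^ [B [C [C [D x]] ** [D x]]]]] & [A [B [C [D x]]]]]

x ^ x ** x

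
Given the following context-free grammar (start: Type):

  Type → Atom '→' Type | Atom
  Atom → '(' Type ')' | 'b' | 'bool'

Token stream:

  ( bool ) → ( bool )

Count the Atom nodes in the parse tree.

[Type [Atom ( [Type [Atom bool]] )] → [Type [Atom ( [Type [Atom bool]] )]]]

4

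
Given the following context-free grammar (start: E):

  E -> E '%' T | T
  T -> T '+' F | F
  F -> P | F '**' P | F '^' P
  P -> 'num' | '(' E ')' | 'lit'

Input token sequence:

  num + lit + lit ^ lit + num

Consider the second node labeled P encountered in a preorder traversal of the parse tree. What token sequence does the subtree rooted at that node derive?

lit

[E [T [T [T [T [F [P num]]] + [F [P lit]]] + [F [F [P lit]] ^ [P lit]]] + [F [P num]]]]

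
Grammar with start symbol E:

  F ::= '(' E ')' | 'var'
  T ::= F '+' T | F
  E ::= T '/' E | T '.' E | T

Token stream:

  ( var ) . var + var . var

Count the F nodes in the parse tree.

5

[E [T [F ( [E [T [F var]]] )]] . [E [T [F var] + [T [F var]]] . [E [T [F var]]]]]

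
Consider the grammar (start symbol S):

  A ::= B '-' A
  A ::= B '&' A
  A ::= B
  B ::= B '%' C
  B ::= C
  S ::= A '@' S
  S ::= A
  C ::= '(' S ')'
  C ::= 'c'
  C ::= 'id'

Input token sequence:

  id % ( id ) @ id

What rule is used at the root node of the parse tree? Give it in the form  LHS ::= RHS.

S ::= A '@' S

[S [A [B [B [C id]] % [C ( [S [A [B [C id]]]] )]]] @ [S [A [B [C id]]]]]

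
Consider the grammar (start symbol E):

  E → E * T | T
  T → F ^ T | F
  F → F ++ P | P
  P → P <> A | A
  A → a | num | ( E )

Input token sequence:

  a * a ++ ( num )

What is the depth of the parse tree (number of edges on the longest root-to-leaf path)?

10

[E [E [T [F [P [A a]]]]] * [T [F [F [P [A a]]] ++ [P [A ( [E [T [F [P [A num]]]]] )]]]]]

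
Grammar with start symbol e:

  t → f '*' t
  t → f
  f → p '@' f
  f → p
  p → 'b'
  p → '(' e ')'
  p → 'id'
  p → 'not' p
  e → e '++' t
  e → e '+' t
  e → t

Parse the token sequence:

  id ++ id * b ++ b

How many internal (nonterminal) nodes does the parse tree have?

15

[e [e [e [t [f [p id]]]] ++ [t [f [p id]] * [t [f [p b]]]]] ++ [t [f [p b]]]]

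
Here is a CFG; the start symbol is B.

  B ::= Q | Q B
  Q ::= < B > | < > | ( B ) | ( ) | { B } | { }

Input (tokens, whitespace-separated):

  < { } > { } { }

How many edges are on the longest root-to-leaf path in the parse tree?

4

[B [Q < [B [Q { }]] >] [B [Q { }] [B [Q { }]]]]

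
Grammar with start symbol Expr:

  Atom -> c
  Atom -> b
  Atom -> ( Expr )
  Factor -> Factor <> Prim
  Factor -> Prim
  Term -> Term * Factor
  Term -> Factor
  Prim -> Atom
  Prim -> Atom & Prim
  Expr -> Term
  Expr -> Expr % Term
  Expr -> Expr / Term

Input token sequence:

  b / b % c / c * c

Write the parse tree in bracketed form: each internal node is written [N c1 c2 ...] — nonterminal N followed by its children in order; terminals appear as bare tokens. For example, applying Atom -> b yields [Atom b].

[Expr [Expr [Expr [Expr [Term [Factor [Prim [Atom b]]]]] / [Term [Factor [Prim [Atom b]]]]] % [Term [Factor [Prim [Atom c]]]]] / [Term [Term [Factor [Prim [Atom c]]]] * [Factor [Prim [Atom c]]]]]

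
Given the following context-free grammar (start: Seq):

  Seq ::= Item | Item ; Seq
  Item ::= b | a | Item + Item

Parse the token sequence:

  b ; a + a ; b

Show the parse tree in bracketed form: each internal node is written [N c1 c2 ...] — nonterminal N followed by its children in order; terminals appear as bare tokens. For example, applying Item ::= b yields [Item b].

[Seq [Item b] ; [Seq [Item [Item a] + [Item a]] ; [Seq [Item b]]]]

Seq
Item ; Seq
b ; Seq
b ; Item ; Seq
b ; Item + Item ; Seq
b ; a + Item ; Seq
b ; a + a ; Seq
b ; a + a ; Item
b ; a + a ; b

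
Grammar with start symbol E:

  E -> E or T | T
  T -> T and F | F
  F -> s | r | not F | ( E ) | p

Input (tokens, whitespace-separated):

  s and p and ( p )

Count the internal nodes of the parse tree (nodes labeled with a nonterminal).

[E [T [T [T [F s]] and [F p]] and [F ( [E [T [F p]]] )]]]

10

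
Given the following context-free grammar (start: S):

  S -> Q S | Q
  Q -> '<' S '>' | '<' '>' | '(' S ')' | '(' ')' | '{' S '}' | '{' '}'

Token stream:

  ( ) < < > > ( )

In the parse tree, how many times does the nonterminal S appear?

4

[S [Q ( )] [S [Q < [S [Q < >]] >] [S [Q ( )]]]]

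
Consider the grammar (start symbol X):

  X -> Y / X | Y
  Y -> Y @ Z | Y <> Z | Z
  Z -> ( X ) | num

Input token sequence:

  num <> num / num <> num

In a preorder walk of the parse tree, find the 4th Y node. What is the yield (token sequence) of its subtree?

[X [Y [Y [Z num]] <> [Z num]] / [X [Y [Y [Z num]] <> [Z num]]]]

num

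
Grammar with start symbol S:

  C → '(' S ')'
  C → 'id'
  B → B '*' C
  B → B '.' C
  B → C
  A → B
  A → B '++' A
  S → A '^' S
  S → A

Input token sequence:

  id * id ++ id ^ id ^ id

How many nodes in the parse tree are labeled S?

[S [A [B [B [C id]] * [C id]] ++ [A [B [C id]]]] ^ [S [A [B [C id]]] ^ [S [A [B [C id]]]]]]

3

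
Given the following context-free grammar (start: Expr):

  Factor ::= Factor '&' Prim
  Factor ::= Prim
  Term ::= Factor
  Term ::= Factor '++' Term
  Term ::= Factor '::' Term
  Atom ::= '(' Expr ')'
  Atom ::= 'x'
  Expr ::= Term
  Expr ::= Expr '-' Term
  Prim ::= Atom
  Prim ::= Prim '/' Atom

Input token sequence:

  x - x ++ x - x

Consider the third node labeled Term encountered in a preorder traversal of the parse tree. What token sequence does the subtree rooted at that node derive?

[Expr [Expr [Expr [Term [Factor [Prim [Atom x]]]]] - [Term [Factor [Prim [Atom x]]] ++ [Term [Factor [Prim [Atom x]]]]]] - [Term [Factor [Prim [Atom x]]]]]

x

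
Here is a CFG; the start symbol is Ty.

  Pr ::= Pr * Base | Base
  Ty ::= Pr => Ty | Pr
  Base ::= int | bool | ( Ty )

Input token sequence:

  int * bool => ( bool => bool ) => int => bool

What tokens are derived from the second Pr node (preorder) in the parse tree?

[Ty [Pr [Pr [Base int]] * [Base bool]] => [Ty [Pr [Base ( [Ty [Pr [Base bool]] => [Ty [Pr [Base bool]]]] )]] => [Ty [Pr [Base int]] => [Ty [Pr [Base bool]]]]]]

int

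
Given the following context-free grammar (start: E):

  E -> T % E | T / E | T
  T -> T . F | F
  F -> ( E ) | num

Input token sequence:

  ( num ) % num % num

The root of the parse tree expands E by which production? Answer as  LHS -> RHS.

[E [T [F ( [E [T [F num]]] )]] % [E [T [F num]] % [E [T [F num]]]]]

E -> T % E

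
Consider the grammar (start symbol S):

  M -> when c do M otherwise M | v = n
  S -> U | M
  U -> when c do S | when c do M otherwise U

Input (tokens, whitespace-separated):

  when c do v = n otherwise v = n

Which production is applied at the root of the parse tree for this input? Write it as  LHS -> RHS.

S -> M

[S [M when c do [M v = n] otherwise [M v = n]]]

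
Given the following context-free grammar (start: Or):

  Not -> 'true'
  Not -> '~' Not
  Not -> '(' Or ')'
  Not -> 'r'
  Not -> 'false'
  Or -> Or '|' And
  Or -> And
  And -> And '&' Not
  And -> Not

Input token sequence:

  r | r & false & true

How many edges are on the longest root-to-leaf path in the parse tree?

[Or [Or [And [Not r]]] | [And [And [And [Not r]] & [Not false]] & [Not true]]]

5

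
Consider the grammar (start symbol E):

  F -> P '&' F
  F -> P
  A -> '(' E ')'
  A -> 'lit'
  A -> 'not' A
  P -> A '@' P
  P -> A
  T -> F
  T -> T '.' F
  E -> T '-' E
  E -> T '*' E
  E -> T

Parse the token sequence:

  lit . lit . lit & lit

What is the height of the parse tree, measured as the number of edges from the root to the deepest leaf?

7

[E [T [T [T [F [P [A lit]]]] . [F [P [A lit]]]] . [F [P [A lit]] & [F [P [A lit]]]]]]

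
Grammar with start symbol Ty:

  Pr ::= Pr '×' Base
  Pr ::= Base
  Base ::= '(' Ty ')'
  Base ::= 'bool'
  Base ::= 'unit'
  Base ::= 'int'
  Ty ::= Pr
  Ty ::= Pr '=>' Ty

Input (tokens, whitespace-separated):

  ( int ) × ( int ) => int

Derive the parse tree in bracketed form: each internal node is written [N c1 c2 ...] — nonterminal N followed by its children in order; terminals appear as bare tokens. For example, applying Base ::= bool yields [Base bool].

[Ty [Pr [Pr [Base ( [Ty [Pr [Base int]]] )]] × [Base ( [Ty [Pr [Base int]]] )]] => [Ty [Pr [Base int]]]]

Ty
Pr => Ty
Pr × Base => Ty
Base × Base => Ty
( Ty ) × Base => Ty
( Pr ) × Base => Ty
( Base ) × Base => Ty
( int ) × Base => Ty
( int ) × ( Ty ) => Ty
( int ) × ( Pr ) => Ty
( int ) × ( Base ) => Ty
( int ) × ( int ) => Ty
( int ) × ( int ) => Pr
( int ) × ( int ) => Base
( int ) × ( int ) => int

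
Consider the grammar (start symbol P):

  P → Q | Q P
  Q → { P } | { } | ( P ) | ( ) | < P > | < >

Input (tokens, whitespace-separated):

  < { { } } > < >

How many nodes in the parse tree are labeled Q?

[P [Q < [P [Q { [P [Q { }]] }]] >] [P [Q < >]]]

4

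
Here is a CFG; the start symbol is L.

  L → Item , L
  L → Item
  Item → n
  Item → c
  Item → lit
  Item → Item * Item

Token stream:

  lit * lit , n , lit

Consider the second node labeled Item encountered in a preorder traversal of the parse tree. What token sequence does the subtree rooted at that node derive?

lit

[L [Item [Item lit] * [Item lit]] , [L [Item n] , [L [Item lit]]]]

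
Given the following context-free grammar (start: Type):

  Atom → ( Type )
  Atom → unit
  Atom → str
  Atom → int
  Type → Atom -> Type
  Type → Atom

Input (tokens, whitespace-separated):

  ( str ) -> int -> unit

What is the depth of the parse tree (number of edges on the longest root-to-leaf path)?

[Type [Atom ( [Type [Atom str]] )] -> [Type [Atom int] -> [Type [Atom unit]]]]

4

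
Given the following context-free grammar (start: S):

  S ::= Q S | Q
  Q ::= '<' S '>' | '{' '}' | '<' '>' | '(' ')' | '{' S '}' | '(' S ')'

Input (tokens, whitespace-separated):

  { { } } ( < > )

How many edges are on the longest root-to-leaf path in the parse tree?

[S [Q { [S [Q { }]] }] [S [Q ( [S [Q < >]] )]]]

5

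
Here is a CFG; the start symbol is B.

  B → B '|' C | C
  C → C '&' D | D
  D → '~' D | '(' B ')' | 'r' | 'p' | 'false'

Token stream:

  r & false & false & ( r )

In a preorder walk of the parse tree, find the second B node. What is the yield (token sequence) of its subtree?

[B [C [C [C [C [D r]] & [D false]] & [D false]] & [D ( [B [C [D r]]] )]]]

r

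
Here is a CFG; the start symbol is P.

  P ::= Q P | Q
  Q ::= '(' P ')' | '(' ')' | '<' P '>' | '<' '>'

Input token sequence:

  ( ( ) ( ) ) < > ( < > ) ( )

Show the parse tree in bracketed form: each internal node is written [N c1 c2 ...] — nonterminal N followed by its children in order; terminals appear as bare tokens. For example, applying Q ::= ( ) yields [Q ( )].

[P [Q ( [P [Q ( )] [P [Q ( )]]] )] [P [Q < >] [P [Q ( [P [Q < >]] )] [P [Q ( )]]]]]

P
Q P
( P ) P
( Q P ) P
( ( ) P ) P
( ( ) Q ) P
( ( ) ( ) ) P
( ( ) ( ) ) Q P
( ( ) ( ) ) < > P
( ( ) ( ) ) < > Q P
( ( ) ( ) ) < > ( P ) P
( ( ) ( ) ) < > ( Q ) P
( ( ) ( ) ) < > ( < > ) P
( ( ) ( ) ) < > ( < > ) Q
( ( ) ( ) ) < > ( < > ) ( )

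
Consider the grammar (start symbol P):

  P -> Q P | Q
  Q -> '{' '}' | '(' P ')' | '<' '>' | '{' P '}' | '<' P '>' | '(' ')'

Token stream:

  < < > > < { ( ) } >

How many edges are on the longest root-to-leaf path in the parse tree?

[P [Q < [P [Q < >]] >] [P [Q < [P [Q { [P [Q ( )]] }]] >]]]

7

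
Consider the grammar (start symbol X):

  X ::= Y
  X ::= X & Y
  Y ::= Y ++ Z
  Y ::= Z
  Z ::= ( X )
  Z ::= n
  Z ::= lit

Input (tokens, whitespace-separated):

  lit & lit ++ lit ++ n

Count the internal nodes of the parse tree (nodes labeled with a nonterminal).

[X [X [Y [Z lit]]] & [Y [Y [Y [Z lit]] ++ [Z lit]] ++ [Z n]]]

10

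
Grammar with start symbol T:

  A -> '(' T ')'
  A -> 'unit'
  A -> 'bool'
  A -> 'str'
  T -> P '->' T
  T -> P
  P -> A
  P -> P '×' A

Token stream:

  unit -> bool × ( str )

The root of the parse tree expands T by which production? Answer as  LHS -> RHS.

[T [P [A unit]] -> [T [P [P [A bool]] × [A ( [T [P [A str]]] )]]]]

T -> P '->' T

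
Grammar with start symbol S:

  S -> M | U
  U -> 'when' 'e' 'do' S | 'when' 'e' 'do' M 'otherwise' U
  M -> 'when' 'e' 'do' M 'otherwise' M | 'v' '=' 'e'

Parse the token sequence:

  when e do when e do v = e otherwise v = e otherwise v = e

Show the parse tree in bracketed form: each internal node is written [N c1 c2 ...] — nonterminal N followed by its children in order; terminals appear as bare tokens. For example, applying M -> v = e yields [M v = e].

[S [M when e do [M when e do [M v = e] otherwise [M v = e]] otherwise [M v = e]]]

S
M
when e do M otherwise M
when e do when e do M otherwise M otherwise M
when e do when e do v = e otherwise M otherwise M
when e do when e do v = e otherwise v = e otherwise M
when e do when e do v = e otherwise v = e otherwise v = e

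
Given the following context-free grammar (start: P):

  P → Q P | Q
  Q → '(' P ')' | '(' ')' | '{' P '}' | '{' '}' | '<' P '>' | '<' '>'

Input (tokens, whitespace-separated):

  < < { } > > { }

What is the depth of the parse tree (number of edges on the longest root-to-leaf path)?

[P [Q < [P [Q < [P [Q { }]] >]] >] [P [Q { }]]]

6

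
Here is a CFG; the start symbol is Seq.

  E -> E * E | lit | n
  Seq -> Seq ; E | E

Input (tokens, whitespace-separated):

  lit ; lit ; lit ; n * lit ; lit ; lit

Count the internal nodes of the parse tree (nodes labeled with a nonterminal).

[Seq [Seq [Seq [Seq [Seq [Seq [E lit]] ; [E lit]] ; [E lit]] ; [E [E n] * [E lit]]] ; [E lit]] ; [E lit]]

14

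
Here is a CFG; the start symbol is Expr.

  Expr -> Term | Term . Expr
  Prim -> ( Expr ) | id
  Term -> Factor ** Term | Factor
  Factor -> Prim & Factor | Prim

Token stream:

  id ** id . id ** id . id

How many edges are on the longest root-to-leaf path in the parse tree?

6

[Expr [Term [Factor [Prim id]] ** [Term [Factor [Prim id]]]] . [Expr [Term [Factor [Prim id]] ** [Term [Factor [Prim id]]]] . [Expr [Term [Factor [Prim id]]]]]]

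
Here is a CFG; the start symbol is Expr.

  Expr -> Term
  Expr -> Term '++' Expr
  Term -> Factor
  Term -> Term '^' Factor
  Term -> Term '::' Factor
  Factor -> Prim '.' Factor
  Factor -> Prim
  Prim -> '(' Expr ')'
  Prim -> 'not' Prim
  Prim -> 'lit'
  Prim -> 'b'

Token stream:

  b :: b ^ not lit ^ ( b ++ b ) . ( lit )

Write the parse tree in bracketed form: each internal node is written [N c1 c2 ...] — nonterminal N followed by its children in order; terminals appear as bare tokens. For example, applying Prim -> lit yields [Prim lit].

[Expr [Term [Term [Term [Term [Factor [Prim b]]] :: [Factor [Prim b]]] ^ [Factor [Prim not [Prim lit]]]] ^ [Factor [Prim ( [Expr [Term [Factor [Prim b]]] ++ [Expr [Term [Factor [Prim b]]]]] )] . [Factor [Prim ( [Expr [Term [Factor [Prim lit]]]] )]]]]]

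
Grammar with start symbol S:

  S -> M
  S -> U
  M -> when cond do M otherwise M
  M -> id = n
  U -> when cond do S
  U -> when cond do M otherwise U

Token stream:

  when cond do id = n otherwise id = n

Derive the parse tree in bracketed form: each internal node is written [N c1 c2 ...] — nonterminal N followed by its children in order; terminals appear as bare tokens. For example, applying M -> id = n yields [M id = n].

S
M
when cond do M otherwise M
when cond do id = n otherwise M
when cond do id = n otherwise id = n

[S [M when cond do [M id = n] otherwise [M id = n]]]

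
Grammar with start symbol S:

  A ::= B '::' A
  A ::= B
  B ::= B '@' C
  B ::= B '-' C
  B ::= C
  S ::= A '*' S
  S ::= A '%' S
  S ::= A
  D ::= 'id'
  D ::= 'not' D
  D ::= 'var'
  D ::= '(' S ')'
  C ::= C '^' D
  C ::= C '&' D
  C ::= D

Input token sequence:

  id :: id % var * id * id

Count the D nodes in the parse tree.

[S [A [B [C [D id]]] :: [A [B [C [D id]]]]] % [S [A [B [C [D var]]]] * [S [A [B [C [D id]]]] * [S [A [B [C [D id]]]]]]]]

5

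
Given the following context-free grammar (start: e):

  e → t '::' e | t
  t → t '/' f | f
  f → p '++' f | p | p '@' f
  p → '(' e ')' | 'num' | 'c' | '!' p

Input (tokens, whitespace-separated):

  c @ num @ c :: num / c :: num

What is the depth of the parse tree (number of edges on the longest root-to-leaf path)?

6

[e [t [f [p c] @ [f [p num] @ [f [p c]]]]] :: [e [t [t [f [p num]]] / [f [p c]]] :: [e [t [f [p num]]]]]]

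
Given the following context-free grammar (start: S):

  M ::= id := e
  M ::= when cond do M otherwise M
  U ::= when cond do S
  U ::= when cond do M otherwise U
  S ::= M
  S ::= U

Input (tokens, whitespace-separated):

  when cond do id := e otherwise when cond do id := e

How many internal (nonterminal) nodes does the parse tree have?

[S [U when cond do [M id := e] otherwise [U when cond do [S [M id := e]]]]]

6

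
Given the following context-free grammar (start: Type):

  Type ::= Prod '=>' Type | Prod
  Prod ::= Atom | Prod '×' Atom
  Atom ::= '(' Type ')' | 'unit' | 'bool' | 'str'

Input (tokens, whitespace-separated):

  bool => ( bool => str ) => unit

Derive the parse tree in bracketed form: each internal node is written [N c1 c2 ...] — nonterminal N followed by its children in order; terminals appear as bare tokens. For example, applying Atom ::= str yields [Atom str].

[Type [Prod [Atom bool]] => [Type [Prod [Atom ( [Type [Prod [Atom bool]] => [Type [Prod [Atom str]]]] )]] => [Type [Prod [Atom unit]]]]]

Type
Prod => Type
Atom => Type
bool => Type
bool => Prod => Type
bool => Atom => Type
bool => ( Type ) => Type
bool => ( Prod => Type ) => Type
bool => ( Atom => Type ) => Type
bool => ( bool => Type ) => Type
bool => ( bool => Prod ) => Type
bool => ( bool => Atom ) => Type
bool => ( bool => str ) => Type
bool => ( bool => str ) => Prod
bool => ( bool => str ) => Atom
bool => ( bool => str ) => unit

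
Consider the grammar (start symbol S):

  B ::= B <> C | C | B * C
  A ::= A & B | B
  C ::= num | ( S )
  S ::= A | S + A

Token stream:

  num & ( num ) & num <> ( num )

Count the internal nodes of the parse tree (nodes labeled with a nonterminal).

20

[S [A [A [A [B [C num]]] & [B [C ( [S [A [B [C num]]]] )]]] & [B [B [C num]] <> [C ( [S [A [B [C num]]]] )]]]]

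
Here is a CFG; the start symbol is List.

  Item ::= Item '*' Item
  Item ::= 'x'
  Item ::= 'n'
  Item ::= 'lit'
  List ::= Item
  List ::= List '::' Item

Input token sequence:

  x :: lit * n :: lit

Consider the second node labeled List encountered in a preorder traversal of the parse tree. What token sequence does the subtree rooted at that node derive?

[List [List [List [Item x]] :: [Item [Item lit] * [Item n]]] :: [Item lit]]

x :: lit * n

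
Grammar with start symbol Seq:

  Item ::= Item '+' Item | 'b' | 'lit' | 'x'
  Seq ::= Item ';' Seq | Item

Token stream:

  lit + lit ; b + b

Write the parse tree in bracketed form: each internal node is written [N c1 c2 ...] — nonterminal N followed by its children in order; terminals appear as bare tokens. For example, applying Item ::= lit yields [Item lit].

Seq
Item ; Seq
Item + Item ; Seq
lit + Item ; Seq
lit + lit ; Seq
lit + lit ; Item
lit + lit ; Item + Item
lit + lit ; b + Item
lit + lit ; b + b

[Seq [Item [Item lit] + [Item lit]] ; [Seq [Item [Item b] + [Item b]]]]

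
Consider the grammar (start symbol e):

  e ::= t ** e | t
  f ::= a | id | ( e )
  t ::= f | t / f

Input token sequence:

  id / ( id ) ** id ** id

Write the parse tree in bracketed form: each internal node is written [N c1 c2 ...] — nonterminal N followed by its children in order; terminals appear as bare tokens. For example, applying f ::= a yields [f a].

[e [t [t [f id]] / [f ( [e [t [f id]]] )]] ** [e [t [f id]] ** [e [t [f id]]]]]

e
t ** e
t / f ** e
f / f ** e
id / f ** e
id / ( e ) ** e
id / ( t ) ** e
id / ( f ) ** e
id / ( id ) ** e
id / ( id ) ** t ** e
id / ( id ) ** f ** e
id / ( id ) ** id ** e
id / ( id ) ** id ** t
id / ( id ) ** id ** f
id / ( id ) ** id ** id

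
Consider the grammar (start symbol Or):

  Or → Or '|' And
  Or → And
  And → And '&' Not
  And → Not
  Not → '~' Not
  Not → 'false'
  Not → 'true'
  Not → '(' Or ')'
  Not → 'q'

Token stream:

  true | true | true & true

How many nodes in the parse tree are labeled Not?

4

[Or [Or [Or [And [Not true]]] | [And [Not true]]] | [And [And [Not true]] & [Not true]]]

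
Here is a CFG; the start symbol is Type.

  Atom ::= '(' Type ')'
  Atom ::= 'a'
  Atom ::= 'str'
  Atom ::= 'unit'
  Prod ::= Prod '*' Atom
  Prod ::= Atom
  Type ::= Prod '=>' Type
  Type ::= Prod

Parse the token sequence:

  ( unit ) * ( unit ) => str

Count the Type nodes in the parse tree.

4

[Type [Prod [Prod [Atom ( [Type [Prod [Atom unit]]] )]] * [Atom ( [Type [Prod [Atom unit]]] )]] => [Type [Prod [Atom str]]]]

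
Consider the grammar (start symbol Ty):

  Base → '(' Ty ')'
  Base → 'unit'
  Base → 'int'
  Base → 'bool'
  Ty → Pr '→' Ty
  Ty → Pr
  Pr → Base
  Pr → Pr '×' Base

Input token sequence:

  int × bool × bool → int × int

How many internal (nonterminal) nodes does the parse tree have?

12

[Ty [Pr [Pr [Pr [Base int]] × [Base bool]] × [Base bool]] → [Ty [Pr [Pr [Base int]] × [Base int]]]]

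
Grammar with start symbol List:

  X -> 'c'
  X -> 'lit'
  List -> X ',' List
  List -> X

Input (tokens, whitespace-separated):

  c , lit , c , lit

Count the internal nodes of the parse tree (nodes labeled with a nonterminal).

8

[List [X c] , [List [X lit] , [List [X c] , [List [X lit]]]]]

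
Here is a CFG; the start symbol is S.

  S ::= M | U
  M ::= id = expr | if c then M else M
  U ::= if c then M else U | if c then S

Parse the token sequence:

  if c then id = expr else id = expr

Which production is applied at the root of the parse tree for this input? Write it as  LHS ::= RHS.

[S [M if c then [M id = expr] else [M id = expr]]]

S ::= M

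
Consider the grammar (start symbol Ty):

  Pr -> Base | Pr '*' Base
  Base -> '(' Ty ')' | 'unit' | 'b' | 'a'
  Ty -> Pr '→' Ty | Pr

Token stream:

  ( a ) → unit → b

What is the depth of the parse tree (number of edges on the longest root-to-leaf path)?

[Ty [Pr [Base ( [Ty [Pr [Base a]]] )]] → [Ty [Pr [Base unit]] → [Ty [Pr [Base b]]]]]

6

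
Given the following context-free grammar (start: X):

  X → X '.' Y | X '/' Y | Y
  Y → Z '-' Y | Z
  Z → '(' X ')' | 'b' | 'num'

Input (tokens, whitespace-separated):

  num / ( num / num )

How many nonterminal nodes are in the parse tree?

[X [X [Y [Z num]]] / [Y [Z ( [X [X [Y [Z num]]] / [Y [Z num]]] )]]]

12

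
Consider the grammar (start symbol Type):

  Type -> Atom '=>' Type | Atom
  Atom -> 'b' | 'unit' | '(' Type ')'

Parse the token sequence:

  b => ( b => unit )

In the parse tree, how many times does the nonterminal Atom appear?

4

[Type [Atom b] => [Type [Atom ( [Type [Atom b] => [Type [Atom unit]]] )]]]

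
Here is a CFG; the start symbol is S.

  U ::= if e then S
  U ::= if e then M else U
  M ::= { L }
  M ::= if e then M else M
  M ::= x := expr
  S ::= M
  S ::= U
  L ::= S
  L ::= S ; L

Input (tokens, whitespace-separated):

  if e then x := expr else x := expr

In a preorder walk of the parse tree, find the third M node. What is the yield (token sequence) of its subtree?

[S [M if e then [M x := expr] else [M x := expr]]]

x := expr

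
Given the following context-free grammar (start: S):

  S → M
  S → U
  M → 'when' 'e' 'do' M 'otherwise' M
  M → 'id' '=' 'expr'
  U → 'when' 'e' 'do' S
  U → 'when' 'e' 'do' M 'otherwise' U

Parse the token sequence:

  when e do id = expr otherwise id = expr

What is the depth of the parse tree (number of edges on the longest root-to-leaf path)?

[S [M when e do [M id = expr] otherwise [M id = expr]]]

3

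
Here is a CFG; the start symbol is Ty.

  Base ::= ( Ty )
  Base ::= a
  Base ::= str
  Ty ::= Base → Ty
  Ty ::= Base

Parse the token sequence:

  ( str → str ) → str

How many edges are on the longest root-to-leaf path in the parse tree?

5

[Ty [Base ( [Ty [Base str] → [Ty [Base str]]] )] → [Ty [Base str]]]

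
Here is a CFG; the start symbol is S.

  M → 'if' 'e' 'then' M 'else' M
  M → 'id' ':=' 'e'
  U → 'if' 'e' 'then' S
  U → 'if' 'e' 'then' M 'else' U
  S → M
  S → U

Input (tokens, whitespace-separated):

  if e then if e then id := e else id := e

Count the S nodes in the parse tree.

[S [U if e then [S [M if e then [M id := e] else [M id := e]]]]]

2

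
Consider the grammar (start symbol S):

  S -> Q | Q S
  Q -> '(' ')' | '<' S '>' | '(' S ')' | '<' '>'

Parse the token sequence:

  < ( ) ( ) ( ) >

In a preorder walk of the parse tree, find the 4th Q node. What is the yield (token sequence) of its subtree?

( )

[S [Q < [S [Q ( )] [S [Q ( )] [S [Q ( )]]]] >]]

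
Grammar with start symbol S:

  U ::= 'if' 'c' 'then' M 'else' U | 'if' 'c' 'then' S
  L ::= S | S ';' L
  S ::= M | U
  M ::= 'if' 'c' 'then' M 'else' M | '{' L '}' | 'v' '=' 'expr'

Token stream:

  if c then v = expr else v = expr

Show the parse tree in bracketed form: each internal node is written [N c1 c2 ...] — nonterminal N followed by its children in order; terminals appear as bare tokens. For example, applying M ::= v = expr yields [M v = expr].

[S [M if c then [M v = expr] else [M v = expr]]]

S
M
if c then M else M
if c then v = expr else M
if c then v = expr else v = expr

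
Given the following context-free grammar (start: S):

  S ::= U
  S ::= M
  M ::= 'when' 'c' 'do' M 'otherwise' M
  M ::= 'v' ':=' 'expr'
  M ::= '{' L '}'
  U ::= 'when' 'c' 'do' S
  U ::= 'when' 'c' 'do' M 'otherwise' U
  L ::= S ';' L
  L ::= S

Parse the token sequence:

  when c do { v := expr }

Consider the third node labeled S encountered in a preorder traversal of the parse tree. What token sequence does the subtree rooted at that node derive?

v := expr

[S [U when c do [S [M { [L [S [M v := expr]]] }]]]]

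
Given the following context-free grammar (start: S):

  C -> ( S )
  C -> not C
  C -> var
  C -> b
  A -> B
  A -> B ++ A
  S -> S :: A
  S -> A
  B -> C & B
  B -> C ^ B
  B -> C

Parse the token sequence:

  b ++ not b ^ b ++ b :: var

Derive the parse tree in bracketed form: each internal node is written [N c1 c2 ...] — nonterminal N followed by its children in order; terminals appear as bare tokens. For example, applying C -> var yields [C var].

[S [S [A [B [C b]] ++ [A [B [C not [C b]] ^ [B [C b]]] ++ [A [B [C b]]]]]] :: [A [B [C var]]]]

S
S :: A
A :: A
B ++ A :: A
C ++ A :: A
b ++ A :: A
b ++ B ++ A :: A
b ++ C ^ B ++ A :: A
b ++ not C ^ B ++ A :: A
b ++ not b ^ B ++ A :: A
b ++ not b ^ C ++ A :: A
b ++ not b ^ b ++ A :: A
b ++ not b ^ b ++ B :: A
b ++ not b ^ b ++ C :: A
b ++ not b ^ b ++ b :: A
b ++ not b ^ b ++ b :: B
b ++ not b ^ b ++ b :: C
b ++ not b ^ b ++ b :: var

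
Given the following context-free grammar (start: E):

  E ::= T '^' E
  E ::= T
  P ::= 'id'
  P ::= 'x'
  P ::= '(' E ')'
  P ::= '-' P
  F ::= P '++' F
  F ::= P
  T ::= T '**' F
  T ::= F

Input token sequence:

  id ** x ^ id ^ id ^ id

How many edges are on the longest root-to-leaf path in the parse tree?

7

[E [T [T [F [P id]]] ** [F [P x]]] ^ [E [T [F [P id]]] ^ [E [T [F [P id]]] ^ [E [T [F [P id]]]]]]]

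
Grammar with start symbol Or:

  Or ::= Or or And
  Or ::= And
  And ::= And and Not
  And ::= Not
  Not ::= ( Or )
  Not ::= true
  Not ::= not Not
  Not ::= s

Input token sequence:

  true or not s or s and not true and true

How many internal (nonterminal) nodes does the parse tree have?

[Or [Or [Or [And [Not true]]] or [And [Not not [Not s]]]] or [And [And [And [Not s]] and [Not not [Not true]]] and [Not true]]]

15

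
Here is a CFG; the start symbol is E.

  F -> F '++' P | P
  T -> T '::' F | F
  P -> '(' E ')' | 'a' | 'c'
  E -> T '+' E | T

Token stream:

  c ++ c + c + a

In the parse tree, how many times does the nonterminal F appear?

4

[E [T [F [F [P c]] ++ [P c]]] + [E [T [F [P c]]] + [E [T [F [P a]]]]]]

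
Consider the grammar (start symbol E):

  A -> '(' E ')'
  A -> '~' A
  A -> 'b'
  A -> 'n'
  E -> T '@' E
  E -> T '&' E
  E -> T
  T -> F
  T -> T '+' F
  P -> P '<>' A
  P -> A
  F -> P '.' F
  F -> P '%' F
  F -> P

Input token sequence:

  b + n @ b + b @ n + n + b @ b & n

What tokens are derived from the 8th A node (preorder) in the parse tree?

b

[E [T [T [F [P [A b]]]] + [F [P [A n]]]] @ [E [T [T [F [P [A b]]]] + [F [P [A b]]]] @ [E [T [T [T [F [P [A n]]]] + [F [P [A n]]]] + [F [P [A b]]]] @ [E [T [F [P [A b]]]] & [E [T [F [P [A n]]]]]]]]]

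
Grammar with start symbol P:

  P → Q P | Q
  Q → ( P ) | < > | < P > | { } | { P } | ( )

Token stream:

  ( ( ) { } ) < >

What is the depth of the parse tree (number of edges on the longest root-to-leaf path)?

[P [Q ( [P [Q ( )] [P [Q { }]]] )] [P [Q < >]]]

5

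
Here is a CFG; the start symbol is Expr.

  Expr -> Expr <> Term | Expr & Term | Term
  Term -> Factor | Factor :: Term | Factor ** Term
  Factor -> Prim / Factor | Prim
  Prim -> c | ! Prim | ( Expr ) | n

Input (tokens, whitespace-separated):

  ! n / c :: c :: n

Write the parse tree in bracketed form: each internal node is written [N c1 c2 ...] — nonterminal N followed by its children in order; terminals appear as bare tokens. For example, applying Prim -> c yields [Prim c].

[Expr [Term [Factor [Prim ! [Prim n]] / [Factor [Prim c]]] :: [Term [Factor [Prim c]] :: [Term [Factor [Prim n]]]]]]

Expr
Term
Factor :: Term
Prim / Factor :: Term
! Prim / Factor :: Term
! n / Factor :: Term
! n / Prim :: Term
! n / c :: Term
! n / c :: Factor :: Term
! n / c :: Prim :: Term
! n / c :: c :: Term
! n / c :: c :: Factor
! n / c :: c :: Prim
! n / c :: c :: n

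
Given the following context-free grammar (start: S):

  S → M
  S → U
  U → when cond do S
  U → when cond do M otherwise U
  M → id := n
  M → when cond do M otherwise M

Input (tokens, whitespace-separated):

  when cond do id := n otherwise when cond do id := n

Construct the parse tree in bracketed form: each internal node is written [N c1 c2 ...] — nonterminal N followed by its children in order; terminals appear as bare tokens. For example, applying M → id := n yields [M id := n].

[S [U when cond do [M id := n] otherwise [U when cond do [S [M id := n]]]]]

S
U
when cond do M otherwise U
when cond do id := n otherwise U
when cond do id := n otherwise when cond do S
when cond do id := n otherwise when cond do M
when cond do id := n otherwise when cond do id := n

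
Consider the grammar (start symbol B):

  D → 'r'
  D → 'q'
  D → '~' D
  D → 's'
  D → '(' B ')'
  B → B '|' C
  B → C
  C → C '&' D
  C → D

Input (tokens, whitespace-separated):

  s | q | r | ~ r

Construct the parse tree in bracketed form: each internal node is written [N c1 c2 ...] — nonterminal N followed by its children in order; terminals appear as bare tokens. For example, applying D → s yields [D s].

[B [B [B [B [C [D s]]] | [C [D q]]] | [C [D r]]] | [C [D ~ [D r]]]]

B
B | C
B | C | C
B | C | C | C
C | C | C | C
D | C | C | C
s | C | C | C
s | D | C | C
s | q | C | C
s | q | D | C
s | q | r | C
s | q | r | D
s | q | r | ~ D
s | q | r | ~ r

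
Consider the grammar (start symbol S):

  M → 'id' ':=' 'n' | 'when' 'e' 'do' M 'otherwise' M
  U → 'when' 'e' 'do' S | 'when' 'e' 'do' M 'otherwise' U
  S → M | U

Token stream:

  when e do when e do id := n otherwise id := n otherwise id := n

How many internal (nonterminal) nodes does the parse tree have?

[S [M when e do [M when e do [M id := n] otherwise [M id := n]] otherwise [M id := n]]]

6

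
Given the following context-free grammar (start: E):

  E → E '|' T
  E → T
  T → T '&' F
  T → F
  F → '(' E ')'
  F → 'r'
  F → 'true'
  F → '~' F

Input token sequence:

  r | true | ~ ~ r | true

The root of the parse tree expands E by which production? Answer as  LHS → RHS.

[E [E [E [E [T [F r]]] | [T [F true]]] | [T [F ~ [F ~ [F r]]]]] | [T [F true]]]

E → E '|' T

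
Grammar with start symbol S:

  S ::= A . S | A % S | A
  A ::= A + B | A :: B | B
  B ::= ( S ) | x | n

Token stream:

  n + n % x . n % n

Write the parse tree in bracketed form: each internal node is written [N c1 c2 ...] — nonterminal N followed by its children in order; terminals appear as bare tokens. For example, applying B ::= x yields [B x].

S
A % S
A + B % S
B + B % S
n + B % S
n + n % S
n + n % A . S
n + n % B . S
n + n % x . S
n + n % x . A % S
n + n % x . B % S
n + n % x . n % S
n + n % x . n % A
n + n % x . n % B
n + n % x . n % n

[S [A [A [B n]] + [B n]] % [S [A [B x]] . [S [A [B n]] % [S [A [B n]]]]]]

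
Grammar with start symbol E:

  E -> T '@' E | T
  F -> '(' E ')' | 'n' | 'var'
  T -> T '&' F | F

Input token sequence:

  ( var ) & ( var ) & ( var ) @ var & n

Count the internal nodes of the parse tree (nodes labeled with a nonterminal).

[E [T [T [T [F ( [E [T [F var]]] )]] & [F ( [E [T [F var]]] )]] & [F ( [E [T [F var]]] )]] @ [E [T [T [F var]] & [F n]]]]

21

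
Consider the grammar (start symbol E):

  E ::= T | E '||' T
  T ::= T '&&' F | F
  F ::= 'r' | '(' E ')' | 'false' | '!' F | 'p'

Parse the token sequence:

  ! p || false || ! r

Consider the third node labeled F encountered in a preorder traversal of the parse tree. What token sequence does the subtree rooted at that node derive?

false

[E [E [E [T [F ! [F p]]]] || [T [F false]]] || [T [F ! [F r]]]]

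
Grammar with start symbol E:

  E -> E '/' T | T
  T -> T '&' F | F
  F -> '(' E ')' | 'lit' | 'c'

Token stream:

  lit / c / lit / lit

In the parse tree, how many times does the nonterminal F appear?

4

[E [E [E [E [T [F lit]]] / [T [F c]]] / [T [F lit]]] / [T [F lit]]]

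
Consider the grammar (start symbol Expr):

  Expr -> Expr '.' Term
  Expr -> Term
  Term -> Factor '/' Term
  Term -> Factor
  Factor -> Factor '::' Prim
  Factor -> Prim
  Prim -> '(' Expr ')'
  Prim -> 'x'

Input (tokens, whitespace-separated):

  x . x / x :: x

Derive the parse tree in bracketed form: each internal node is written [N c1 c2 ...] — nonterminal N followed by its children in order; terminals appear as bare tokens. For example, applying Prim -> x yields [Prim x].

[Expr [Expr [Term [Factor [Prim x]]]] . [Term [Factor [Prim x]] / [Term [Factor [Factor [Prim x]] :: [Prim x]]]]]

Expr
Expr . Term
Term . Term
Factor . Term
Prim . Term
x . Term
x . Factor / Term
x . Prim / Term
x . x / Term
x . x / Factor
x . x / Factor :: Prim
x . x / Prim :: Prim
x . x / x :: Prim
x . x / x :: x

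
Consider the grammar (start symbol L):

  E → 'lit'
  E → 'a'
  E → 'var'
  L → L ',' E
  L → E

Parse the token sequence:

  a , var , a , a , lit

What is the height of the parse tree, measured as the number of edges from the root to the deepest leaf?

6

[L [L [L [L [L [E a]] , [E var]] , [E a]] , [E a]] , [E lit]]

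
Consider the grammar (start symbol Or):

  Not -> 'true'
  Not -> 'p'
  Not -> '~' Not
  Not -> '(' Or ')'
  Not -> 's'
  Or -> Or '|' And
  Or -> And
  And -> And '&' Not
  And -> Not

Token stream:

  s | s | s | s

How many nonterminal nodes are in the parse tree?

[Or [Or [Or [Or [And [Not s]]] | [And [Not s]]] | [And [Not s]]] | [And [Not s]]]

12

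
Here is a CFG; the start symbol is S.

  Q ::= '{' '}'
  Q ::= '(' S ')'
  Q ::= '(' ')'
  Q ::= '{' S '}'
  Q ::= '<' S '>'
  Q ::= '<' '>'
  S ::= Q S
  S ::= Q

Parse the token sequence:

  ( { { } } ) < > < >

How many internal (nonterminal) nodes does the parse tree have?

10

[S [Q ( [S [Q { [S [Q { }]] }]] )] [S [Q < >] [S [Q < >]]]]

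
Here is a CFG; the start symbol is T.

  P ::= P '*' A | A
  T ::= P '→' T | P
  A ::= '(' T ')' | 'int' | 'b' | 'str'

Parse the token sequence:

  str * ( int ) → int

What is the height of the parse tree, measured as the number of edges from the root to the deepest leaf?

[T [P [P [A str]] * [A ( [T [P [A int]]] )]] → [T [P [A int]]]]

6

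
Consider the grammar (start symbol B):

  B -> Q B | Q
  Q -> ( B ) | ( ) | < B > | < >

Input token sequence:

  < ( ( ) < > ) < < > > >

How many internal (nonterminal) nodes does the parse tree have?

12

[B [Q < [B [Q ( [B [Q ( )] [B [Q < >]]] )] [B [Q < [B [Q < >]] >]]] >]]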